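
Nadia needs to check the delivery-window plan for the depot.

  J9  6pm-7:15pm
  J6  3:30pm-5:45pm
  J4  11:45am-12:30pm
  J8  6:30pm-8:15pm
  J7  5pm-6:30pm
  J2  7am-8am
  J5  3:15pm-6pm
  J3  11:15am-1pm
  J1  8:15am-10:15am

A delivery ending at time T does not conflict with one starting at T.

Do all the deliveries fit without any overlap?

Check each pair: they overlap iff neither finishes before the other starts.
Sorted by start: J2, J1, J3, J4, J5, J6, J7, J9, J8.
J1 starts after J2 ends, so J2 has no further overlaps.
J3 starts after J1 ends, so J1 has no further overlaps.
J4 starts before J3 ends → J3 and J4 overlap.
That's a conflict, so the schedule is not conflict-free.

No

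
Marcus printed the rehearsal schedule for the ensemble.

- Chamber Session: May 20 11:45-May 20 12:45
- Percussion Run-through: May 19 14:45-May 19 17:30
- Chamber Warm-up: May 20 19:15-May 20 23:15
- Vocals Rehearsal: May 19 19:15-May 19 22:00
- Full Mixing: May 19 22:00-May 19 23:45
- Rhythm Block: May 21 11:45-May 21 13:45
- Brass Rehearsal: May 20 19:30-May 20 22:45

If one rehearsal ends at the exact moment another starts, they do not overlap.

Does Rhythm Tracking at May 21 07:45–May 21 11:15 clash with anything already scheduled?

No — it doesn't clash with anything

Percussion Run-through: ends May 19 17:30 at or before Rhythm Tracking starts May 21 07:45 → clear.
Vocals Rehearsal: ends May 19 22:00 at or before Rhythm Tracking starts May 21 07:45 → clear.
Full Mixing: ends May 19 23:45 at or before Rhythm Tracking starts May 21 07:45 → clear.
Chamber Session: ends May 20 12:45 at or before Rhythm Tracking starts May 21 07:45 → clear.
Chamber Warm-up: ends May 20 23:15 at or before Rhythm Tracking starts May 21 07:45 → clear.
Brass Rehearsal: ends May 20 22:45 at or before Rhythm Tracking starts May 21 07:45 → clear.
Rhythm Block: starts May 21 11:45 at or after Rhythm Tracking ends May 21 11:15 → clear.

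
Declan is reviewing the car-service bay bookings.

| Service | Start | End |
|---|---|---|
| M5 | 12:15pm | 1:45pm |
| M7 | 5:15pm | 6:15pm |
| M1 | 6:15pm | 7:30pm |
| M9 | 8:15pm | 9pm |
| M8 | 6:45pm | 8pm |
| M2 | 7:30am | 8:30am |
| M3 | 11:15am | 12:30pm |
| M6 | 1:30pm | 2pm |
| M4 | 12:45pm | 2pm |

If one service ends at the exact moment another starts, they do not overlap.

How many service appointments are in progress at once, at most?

3

Sort all start/end points and keep a running count:
7:30am start M2 → 1
8:30am end M2 → 0
11:15am start M3 → 1
12:15pm start M5 → 2
12:30pm end M3 → 1
12:45pm start M4 → 2
1:30pm start M6 → 3
1:45pm end M5 → 2
2pm end M4 → 1
2pm end M6 → 0
5:15pm start M7 → 1
6:15pm end M7 → 0
6:15pm start M1 → 1
6:45pm start M8 → 2
7:30pm end M1 → 1
8pm end M8 → 0
8:15pm start M9 → 1
9pm end M9 → 0
Peak is 3, at 1:30pm (M4, M5, M6).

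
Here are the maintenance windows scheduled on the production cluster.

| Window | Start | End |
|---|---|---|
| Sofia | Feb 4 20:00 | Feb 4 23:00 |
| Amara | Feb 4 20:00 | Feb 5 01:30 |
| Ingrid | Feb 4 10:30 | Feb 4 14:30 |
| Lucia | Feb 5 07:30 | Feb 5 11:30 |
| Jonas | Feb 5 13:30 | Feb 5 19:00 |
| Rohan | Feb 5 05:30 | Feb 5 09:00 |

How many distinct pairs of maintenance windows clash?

Sorted by start: Ingrid, Sofia, Amara, Rohan, Lucia, Jonas.
Sofia starts after Ingrid ends, so nothing later overlaps Ingrid either.
Amara starts before Sofia ends → Sofia and Amara overlap.
Rohan starts after Sofia ends, so nothing later overlaps Sofia either.
Rohan starts after Amara ends, so nothing later overlaps Amara either.
Lucia starts before Rohan ends → Rohan and Lucia overlap.
Jonas starts after Rohan ends.
Jonas starts after Lucia ends.
Overlapping pairs: Amara & Sofia, Lucia & Rohan — 2 in total.

2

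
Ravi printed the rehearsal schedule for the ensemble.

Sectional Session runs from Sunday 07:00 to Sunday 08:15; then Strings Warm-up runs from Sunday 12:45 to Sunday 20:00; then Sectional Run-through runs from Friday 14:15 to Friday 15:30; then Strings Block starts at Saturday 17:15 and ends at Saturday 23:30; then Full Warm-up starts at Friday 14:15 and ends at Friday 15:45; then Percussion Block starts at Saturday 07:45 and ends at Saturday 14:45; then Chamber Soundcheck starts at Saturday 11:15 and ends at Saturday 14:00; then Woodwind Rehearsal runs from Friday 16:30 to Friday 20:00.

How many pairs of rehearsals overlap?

2

Check each pair: they overlap iff neither finishes before the other starts.
Sorted by start: Full Warm-up, Sectional Run-through, Woodwind Rehearsal, Percussion Block, Chamber Soundcheck, Strings Block, Sectional Session, Strings Warm-up.
Sectional Run-through starts before Full Warm-up ends → Full Warm-up and Sectional Run-through overlap.
Woodwind Rehearsal starts after Full Warm-up ends, so nothing later overlaps Full Warm-up either.
Woodwind Rehearsal starts after Sectional Run-through ends, so nothing later overlaps Sectional Run-through either.
Percussion Block starts after Woodwind Rehearsal ends, so nothing later overlaps Woodwind Rehearsal either.
Chamber Soundcheck starts before Percussion Block ends → Percussion Block and Chamber Soundcheck overlap.
Strings Block starts after Percussion Block ends, so nothing later overlaps Percussion Block either.
Strings Block starts after Chamber Soundcheck ends, so nothing later overlaps Chamber Soundcheck either.
Sectional Session starts after Strings Block ends, so nothing later overlaps Strings Block either.
Strings Warm-up starts after Sectional Session ends.
Overlapping pairs: Chamber Soundcheck & Percussion Block, Full Warm-up & Sectional Run-through — 2 in total.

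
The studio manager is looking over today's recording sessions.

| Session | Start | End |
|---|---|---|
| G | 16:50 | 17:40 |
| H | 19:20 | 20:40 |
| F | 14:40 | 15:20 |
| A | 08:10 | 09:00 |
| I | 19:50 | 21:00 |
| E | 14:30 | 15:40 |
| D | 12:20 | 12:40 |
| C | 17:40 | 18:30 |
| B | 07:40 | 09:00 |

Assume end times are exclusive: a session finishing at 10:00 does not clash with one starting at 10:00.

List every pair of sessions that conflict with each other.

A & B, E & F, H & I

Sorted by start: B, A, D, E, F, G, C, H, I.
A starts before B ends → B and A overlap.
D starts after B ends, so nothing later overlaps B either.
D starts after A ends, so nothing later overlaps A either.
E starts after D ends, so nothing later overlaps D either.
F starts before E ends → E and F overlap.
G starts after E ends, so nothing later overlaps E either.
G starts after F ends, so nothing later overlaps F either.
C starts exactly when G ends (back-to-back, no overlap), so nothing later overlaps G either.
H starts after C ends, so nothing later overlaps C either.
I starts before H ends → H and I overlap.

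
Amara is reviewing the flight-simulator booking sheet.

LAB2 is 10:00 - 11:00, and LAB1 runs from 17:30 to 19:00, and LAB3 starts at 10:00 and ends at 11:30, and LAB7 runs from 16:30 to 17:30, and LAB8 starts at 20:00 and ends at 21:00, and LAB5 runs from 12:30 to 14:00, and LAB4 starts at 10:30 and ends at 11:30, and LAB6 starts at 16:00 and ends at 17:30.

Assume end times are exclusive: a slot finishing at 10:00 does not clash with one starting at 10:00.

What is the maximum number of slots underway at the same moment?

Sort all start/end points and keep a running count:
10:00 start LAB2 → 1
10:00 start LAB3 → 2
10:30 start LAB4 → 3
11:00 end LAB2 → 2
11:30 end LAB3 → 1
11:30 end LAB4 → 0
12:30 start LAB5 → 1
14:00 end LAB5 → 0
16:00 start LAB6 → 1
16:30 start LAB7 → 2
17:30 end LAB6 → 1
17:30 end LAB7 → 0
17:30 start LAB1 → 1
19:00 end LAB1 → 0
20:00 start LAB8 → 1
21:00 end LAB8 → 0
Peak is 3, at 10:30 (LAB2, LAB3, LAB4).

3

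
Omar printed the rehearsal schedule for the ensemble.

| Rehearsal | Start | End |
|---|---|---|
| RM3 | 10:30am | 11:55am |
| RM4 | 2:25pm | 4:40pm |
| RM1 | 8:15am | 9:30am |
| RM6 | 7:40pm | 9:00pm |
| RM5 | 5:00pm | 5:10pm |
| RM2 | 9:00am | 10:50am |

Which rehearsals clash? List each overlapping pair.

Sorted by start: RM1, RM2, RM3, RM4, RM5, RM6.
RM2 starts before RM1 ends → RM1 and RM2 overlap.
RM3 starts after RM1 ends, so RM1 has no further overlaps.
RM3 starts before RM2 ends → RM2 and RM3 overlap.
RM4 starts after RM2 ends, so RM2 has no further overlaps.
RM4 starts after RM3 ends, so RM3 has no further overlaps.
RM5 starts after RM4 ends, so RM4 has no further overlaps.
RM6 starts after RM5 ends.

RM1 & RM2, RM2 & RM3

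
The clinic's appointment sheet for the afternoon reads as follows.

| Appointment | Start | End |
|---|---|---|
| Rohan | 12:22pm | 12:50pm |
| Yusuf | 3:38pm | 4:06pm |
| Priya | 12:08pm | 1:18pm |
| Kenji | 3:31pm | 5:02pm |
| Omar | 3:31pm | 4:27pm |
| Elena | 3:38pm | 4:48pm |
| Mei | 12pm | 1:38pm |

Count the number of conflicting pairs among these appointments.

Sorted by start: Mei, Priya, Rohan, Omar, Kenji, Yusuf, Elena.
Priya starts before Mei ends → Mei and Priya overlap.
Rohan starts before Mei ends → Mei and Rohan overlap.
Omar starts after Mei ends; Mei is clear from here.
Rohan starts before Priya ends → Priya and Rohan overlap.
Omar starts after Priya ends; Priya is clear from here.
Omar starts after Rohan ends; Rohan is clear from here.
Kenji starts before Omar ends → Omar and Kenji overlap.
Yusuf starts before Omar ends → Omar and Yusuf overlap.
Elena starts before Omar ends → Omar and Elena overlap.
Yusuf starts before Kenji ends → Kenji and Yusuf overlap.
Elena starts before Kenji ends → Kenji and Elena overlap.
Elena starts before Yusuf ends → Yusuf and Elena overlap.
Overlapping pairs: Elena & Kenji, Elena & Omar, Elena & Yusuf, Kenji & Omar, Kenji & Yusuf, Mei & Priya, Mei & Rohan, Omar & Yusuf, Priya & Rohan — 9 in total.

9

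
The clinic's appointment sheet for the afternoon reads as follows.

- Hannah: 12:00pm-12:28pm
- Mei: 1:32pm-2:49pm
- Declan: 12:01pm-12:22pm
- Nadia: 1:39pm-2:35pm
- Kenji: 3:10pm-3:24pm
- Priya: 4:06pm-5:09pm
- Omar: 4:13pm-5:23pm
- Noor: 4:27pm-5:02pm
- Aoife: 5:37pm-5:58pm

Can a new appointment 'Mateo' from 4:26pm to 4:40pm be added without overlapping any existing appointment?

Hannah: ends 12:28pm at or before Mateo starts 4:26pm → clear.
Declan: ends 12:22pm at or before Mateo starts 4:26pm → clear.
Mei: ends 2:49pm at or before Mateo starts 4:26pm → clear.
Nadia: ends 2:35pm at or before Mateo starts 4:26pm → clear.
Kenji: ends 3:24pm at or before Mateo starts 4:26pm → clear.
Priya: starts 4:06pm before Mateo ends 4:40pm, and ends 5:09pm after Mateo starts 4:26pm → overlap.
Omar: starts 4:13pm before Mateo ends 4:40pm, and ends 5:23pm after Mateo starts 4:26pm → overlap.
Noor: starts 4:27pm before Mateo ends 4:40pm, and ends 5:02pm after Mateo starts 4:26pm → overlap.
Aoife: starts 5:37pm at or after Mateo ends 4:40pm → clear.
Mateo overlaps Priya, Omar, Noor.

No — it overlaps Noor, Omar, Priya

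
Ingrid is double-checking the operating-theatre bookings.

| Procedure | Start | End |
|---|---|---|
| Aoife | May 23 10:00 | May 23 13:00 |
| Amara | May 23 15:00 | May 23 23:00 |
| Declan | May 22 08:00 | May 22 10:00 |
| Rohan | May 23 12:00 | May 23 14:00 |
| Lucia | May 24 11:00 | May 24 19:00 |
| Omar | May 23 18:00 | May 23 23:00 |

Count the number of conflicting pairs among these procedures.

Two intervals overlap when each starts before the other ends.
Sorted by start: Declan, Aoife, Rohan, Amara, Omar, Lucia.
Aoife starts after Declan ends — done with Declan.
Rohan starts before Aoife ends → Aoife and Rohan overlap.
Amara starts after Aoife ends — done with Aoife.
Amara starts after Rohan ends — done with Rohan.
Omar starts before Amara ends → Amara and Omar overlap.
Lucia starts after Amara ends.
Lucia starts after Omar ends.
Overlapping pairs: Amara & Omar, Aoife & Rohan — 2 in total.

2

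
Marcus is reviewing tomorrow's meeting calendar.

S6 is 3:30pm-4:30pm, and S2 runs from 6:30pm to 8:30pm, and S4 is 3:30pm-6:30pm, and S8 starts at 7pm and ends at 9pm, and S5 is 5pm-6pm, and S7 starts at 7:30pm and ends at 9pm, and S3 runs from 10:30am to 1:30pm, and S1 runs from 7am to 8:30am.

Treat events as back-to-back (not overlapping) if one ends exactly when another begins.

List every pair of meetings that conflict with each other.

Sorted by start: S1, S3, S4, S6, S5, S2, S8, S7.
S3 starts after S1 ends, so S1 has no further overlaps.
S4 starts after S3 ends, so S3 has no further overlaps.
S6 starts before S4 ends → S4 and S6 overlap.
S5 starts before S4 ends → S4 and S5 overlap.
S2 starts exactly when S4 ends (back-to-back, no overlap), so S4 has no further overlaps.
S5 starts after S6 ends, so S6 has no further overlaps.
S2 starts after S5 ends, so S5 has no further overlaps.
S8 starts before S2 ends → S2 and S8 overlap.
S7 starts before S2 ends → S2 and S7 overlap.
S7 starts before S8 ends → S8 and S7 overlap.

S2 & S7, S2 & S8, S4 & S5, S4 & S6, S7 & S8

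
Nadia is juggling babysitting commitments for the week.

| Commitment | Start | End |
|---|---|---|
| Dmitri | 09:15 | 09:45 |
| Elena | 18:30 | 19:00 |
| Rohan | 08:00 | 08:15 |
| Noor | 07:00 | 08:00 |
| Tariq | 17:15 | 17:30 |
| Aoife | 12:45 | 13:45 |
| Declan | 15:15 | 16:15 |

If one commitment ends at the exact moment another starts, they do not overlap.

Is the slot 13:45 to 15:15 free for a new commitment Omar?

Yes — the slot is free

Noor: ends 08:00 at or before Omar starts 13:45 → clear.
Rohan: ends 08:15 at or before Omar starts 13:45 → clear.
Dmitri: ends 09:45 at or before Omar starts 13:45 → clear.
Aoife: ends 13:45 at or before Omar starts 13:45 → clear.
Declan: starts 15:15 at or after Omar ends 15:15 → clear.
Tariq: starts 17:15 at or after Omar ends 15:15 → clear.
Elena: starts 18:30 at or after Omar ends 15:15 → clear.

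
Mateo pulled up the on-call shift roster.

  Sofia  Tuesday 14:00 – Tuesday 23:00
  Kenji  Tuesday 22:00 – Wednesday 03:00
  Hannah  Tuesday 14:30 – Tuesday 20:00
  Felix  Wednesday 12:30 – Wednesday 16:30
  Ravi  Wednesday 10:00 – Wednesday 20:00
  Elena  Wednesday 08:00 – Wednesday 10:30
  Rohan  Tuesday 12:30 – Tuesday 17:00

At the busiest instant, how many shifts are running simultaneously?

Sweep the timeline, counting +1 at each start and −1 at each end (ends before starts at a tie):
Tuesday 12:30 start Rohan → 1
Tuesday 14:00 start Sofia → 2
Tuesday 14:30 start Hannah → 3
Tuesday 17:00 end Rohan → 2
Tuesday 20:00 end Hannah → 1
Tuesday 22:00 start Kenji → 2
Tuesday 23:00 end Sofia → 1
Wednesday 03:00 end Kenji → 0
Wednesday 08:00 start Elena → 1
Wednesday 10:00 start Ravi → 2
Wednesday 10:30 end Elena → 1
Wednesday 12:30 start Felix → 2
Wednesday 16:30 end Felix → 1
Wednesday 20:00 end Ravi → 0
Peak is 3, at Tuesday 14:30 (Hannah, Rohan, Sofia).

3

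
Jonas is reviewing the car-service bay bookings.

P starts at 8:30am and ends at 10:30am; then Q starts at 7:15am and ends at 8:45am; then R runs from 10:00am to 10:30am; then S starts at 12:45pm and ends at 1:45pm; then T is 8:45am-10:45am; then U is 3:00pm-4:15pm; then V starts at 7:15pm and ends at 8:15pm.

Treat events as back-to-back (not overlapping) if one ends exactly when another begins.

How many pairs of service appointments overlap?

4

Two intervals overlap when each starts before the other ends.
Sorted by start: Q, P, T, R, S, U, V.
P starts before Q ends → Q and P overlap.
T starts exactly when Q ends (back-to-back, no overlap), so nothing later overlaps Q either.
T starts before P ends → P and T overlap.
R starts before P ends → P and R overlap.
S starts after P ends, so nothing later overlaps P either.
R starts before T ends → T and R overlap.
S starts after T ends, so nothing later overlaps T either.
S starts after R ends, so nothing later overlaps R either.
U starts after S ends, so nothing later overlaps S either.
V starts after U ends.
Overlapping pairs: P & Q, P & R, P & T, R & T — 4 in total.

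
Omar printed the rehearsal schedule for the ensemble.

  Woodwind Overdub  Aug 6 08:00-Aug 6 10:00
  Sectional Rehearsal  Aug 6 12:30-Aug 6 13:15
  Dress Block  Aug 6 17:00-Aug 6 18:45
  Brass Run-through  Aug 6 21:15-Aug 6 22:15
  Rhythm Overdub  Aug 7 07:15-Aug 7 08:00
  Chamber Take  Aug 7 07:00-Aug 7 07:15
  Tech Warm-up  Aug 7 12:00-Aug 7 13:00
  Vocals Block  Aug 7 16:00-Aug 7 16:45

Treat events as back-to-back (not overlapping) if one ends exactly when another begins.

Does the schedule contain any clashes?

No

Two intervals overlap when each starts before the other ends.
Sorted by start: Woodwind Overdub, Sectional Rehearsal, Dress Block, Brass Run-through, Chamber Take, Rhythm Overdub, Tech Warm-up, Vocals Block.
Sectional Rehearsal starts after Woodwind Overdub ends, so nothing later overlaps Woodwind Overdub either.
Dress Block starts after Sectional Rehearsal ends, so nothing later overlaps Sectional Rehearsal either.
Brass Run-through starts after Dress Block ends, so nothing later overlaps Dress Block either.
Chamber Take starts after Brass Run-through ends, so nothing later overlaps Brass Run-through either.
Rhythm Overdub starts exactly when Chamber Take ends (back-to-back, no overlap), so nothing later overlaps Chamber Take either.
Tech Warm-up starts after Rhythm Overdub ends, so nothing later overlaps Rhythm Overdub either.
Vocals Block starts after Tech Warm-up ends.
Every pair is clear; the schedule has no overlaps.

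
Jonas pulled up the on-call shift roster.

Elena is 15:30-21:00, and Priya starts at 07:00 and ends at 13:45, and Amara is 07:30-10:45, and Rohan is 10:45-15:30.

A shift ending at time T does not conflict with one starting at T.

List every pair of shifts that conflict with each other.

Sorted by start: Priya, Amara, Rohan, Elena.
Amara starts before Priya ends → Priya and Amara overlap.
Rohan starts before Priya ends → Priya and Rohan overlap.
Elena starts after Priya ends.
Rohan starts exactly when Amara ends (back-to-back, no overlap), so Amara has no further overlaps.
Elena starts exactly when Rohan ends (back-to-back, no overlap).

Amara & Priya, Priya & Rohan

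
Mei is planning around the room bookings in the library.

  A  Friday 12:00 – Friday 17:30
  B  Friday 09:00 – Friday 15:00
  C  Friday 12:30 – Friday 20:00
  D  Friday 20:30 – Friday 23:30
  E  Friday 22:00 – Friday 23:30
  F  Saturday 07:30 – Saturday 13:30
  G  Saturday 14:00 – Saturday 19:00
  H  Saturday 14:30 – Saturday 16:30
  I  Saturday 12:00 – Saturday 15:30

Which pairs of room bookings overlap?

A & B, A & C, B & C, D & E, F & I, G & H, G & I, H & I

Sorted by start: B, A, C, D, E, F, I, G, H.
A starts before B ends → B and A overlap.
C starts before B ends → B and C overlap.
D starts after B ends — done with B.
C starts before A ends → A and C overlap.
D starts after A ends — done with A.
D starts after C ends — done with C.
E starts before D ends → D and E overlap.
F starts after D ends — done with D.
F starts after E ends — done with E.
I starts before F ends → F and I overlap.
G starts after F ends — done with F.
G starts before I ends → I and G overlap.
H starts before I ends → I and H overlap.
H starts before G ends → G and H overlap.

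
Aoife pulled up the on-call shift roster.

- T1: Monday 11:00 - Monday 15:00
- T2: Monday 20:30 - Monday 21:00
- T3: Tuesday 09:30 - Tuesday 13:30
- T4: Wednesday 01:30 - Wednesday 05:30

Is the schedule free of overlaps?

Two intervals overlap when each starts before the other ends.
Sorted by start: T1, T2, T3, T4.
T2 starts after T1 ends; T1 is clear from here.
T3 starts after T2 ends; T2 is clear from here.
T4 starts after T3 ends.
Every pair is clear; the schedule has no overlaps.

Yes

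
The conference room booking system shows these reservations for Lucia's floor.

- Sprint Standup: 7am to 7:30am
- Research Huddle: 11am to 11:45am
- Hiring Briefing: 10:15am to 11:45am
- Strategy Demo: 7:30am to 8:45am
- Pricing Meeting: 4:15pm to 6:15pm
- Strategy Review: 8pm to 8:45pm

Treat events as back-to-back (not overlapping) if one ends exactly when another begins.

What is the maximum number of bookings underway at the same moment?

Walk through starts and ends in time order (an end at T is processed before a start at T):
7am start Sprint Standup → 1
7:30am end Sprint Standup → 0
7:30am start Strategy Demo → 1
8:45am end Strategy Demo → 0
10:15am start Hiring Briefing → 1
11am start Research Huddle → 2
11:45am end Hiring Briefing → 1
11:45am end Research Huddle → 0
4:15pm start Pricing Meeting → 1
6:15pm end Pricing Meeting → 0
8pm start Strategy Review → 1
8:45pm end Strategy Review → 0
Peak is 2, at 11am (Hiring Briefing, Research Huddle).

2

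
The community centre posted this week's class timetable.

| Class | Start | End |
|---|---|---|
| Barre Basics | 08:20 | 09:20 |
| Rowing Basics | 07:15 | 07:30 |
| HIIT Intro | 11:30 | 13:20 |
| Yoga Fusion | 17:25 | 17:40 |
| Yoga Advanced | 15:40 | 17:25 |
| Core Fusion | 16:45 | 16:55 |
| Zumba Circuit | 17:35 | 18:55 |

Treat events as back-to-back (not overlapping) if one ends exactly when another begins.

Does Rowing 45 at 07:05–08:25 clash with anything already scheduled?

Rowing Basics: starts 07:15 before Rowing 45 ends 08:25, and ends 07:30 after Rowing 45 starts 07:05 → overlap.
Barre Basics: starts 08:20 before Rowing 45 ends 08:25, and ends 09:20 after Rowing 45 starts 07:05 → overlap.
HIIT Intro: starts 11:30 at or after Rowing 45 ends 08:25 → clear.
Yoga Advanced: starts 15:40 at or after Rowing 45 ends 08:25 → clear.
Core Fusion: starts 16:45 at or after Rowing 45 ends 08:25 → clear.
Yoga Fusion: starts 17:25 at or after Rowing 45 ends 08:25 → clear.
Zumba Circuit: starts 17:35 at or after Rowing 45 ends 08:25 → clear.
Rowing 45 overlaps Barre Basics, Rowing Basics.

Yes — it overlaps Barre Basics, Rowing Basics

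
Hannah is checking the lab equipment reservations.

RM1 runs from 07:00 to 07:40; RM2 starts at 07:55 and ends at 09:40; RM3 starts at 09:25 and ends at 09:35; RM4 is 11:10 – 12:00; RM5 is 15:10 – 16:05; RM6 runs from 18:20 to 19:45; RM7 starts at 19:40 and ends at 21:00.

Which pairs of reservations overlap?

RM2 & RM3, RM6 & RM7

Sorted by start: RM1, RM2, RM3, RM4, RM5, RM6, RM7.
RM2 starts after RM1 ends — done with RM1.
RM3 starts before RM2 ends → RM2 and RM3 overlap.
RM4 starts after RM2 ends — done with RM2.
RM4 starts after RM3 ends — done with RM3.
RM5 starts after RM4 ends — done with RM4.
RM6 starts after RM5 ends — done with RM5.
RM7 starts before RM6 ends → RM6 and RM7 overlap.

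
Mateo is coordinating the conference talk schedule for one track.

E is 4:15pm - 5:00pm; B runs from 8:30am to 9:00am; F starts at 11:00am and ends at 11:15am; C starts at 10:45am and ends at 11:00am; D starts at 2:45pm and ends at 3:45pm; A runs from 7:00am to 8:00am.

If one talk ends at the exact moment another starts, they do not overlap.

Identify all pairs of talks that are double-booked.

no conflicts

Sorted by start: A, B, C, F, D, E.
B starts after A ends, so nothing later overlaps A either.
C starts after B ends, so nothing later overlaps B either.
F starts exactly when C ends (back-to-back, no overlap), so nothing later overlaps C either.
D starts after F ends, so nothing later overlaps F either.
E starts after D ends.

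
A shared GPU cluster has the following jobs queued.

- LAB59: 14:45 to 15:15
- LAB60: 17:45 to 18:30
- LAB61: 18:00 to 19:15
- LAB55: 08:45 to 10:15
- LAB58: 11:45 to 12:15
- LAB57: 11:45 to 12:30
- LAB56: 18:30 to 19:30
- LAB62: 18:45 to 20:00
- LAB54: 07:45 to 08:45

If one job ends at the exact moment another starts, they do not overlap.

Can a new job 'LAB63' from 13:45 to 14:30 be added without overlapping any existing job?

Yes — the slot is free

LAB54: ends 08:45 at or before LAB63 starts 13:45 → clear.
LAB55: ends 10:15 at or before LAB63 starts 13:45 → clear.
LAB57: ends 12:30 at or before LAB63 starts 13:45 → clear.
LAB58: ends 12:15 at or before LAB63 starts 13:45 → clear.
LAB59: starts 14:45 at or after LAB63 ends 14:30 → clear.
LAB60: starts 17:45 at or after LAB63 ends 14:30 → clear.
LAB61: starts 18:00 at or after LAB63 ends 14:30 → clear.
LAB56: starts 18:30 at or after LAB63 ends 14:30 → clear.
LAB62: starts 18:45 at or after LAB63 ends 14:30 → clear.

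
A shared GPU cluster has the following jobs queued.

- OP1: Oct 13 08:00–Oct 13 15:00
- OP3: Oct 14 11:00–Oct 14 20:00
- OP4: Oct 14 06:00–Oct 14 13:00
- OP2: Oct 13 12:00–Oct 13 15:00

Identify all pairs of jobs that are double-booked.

OP1 & OP2, OP3 & OP4

Sorted by start: OP1, OP2, OP4, OP3.
OP2 starts before OP1 ends → OP1 and OP2 overlap.
OP4 starts after OP1 ends, so OP1 has no further overlaps.
OP4 starts after OP2 ends, so OP2 has no further overlaps.
OP3 starts before OP4 ends → OP4 and OP3 overlap.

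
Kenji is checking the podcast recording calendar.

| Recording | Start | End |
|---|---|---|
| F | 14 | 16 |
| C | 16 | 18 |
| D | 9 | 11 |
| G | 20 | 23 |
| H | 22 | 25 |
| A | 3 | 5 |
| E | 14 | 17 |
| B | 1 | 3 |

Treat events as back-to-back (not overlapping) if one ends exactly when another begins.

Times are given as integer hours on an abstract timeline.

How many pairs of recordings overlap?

3

Check each pair: they overlap iff neither finishes before the other starts.
Sorted by start: B, A, D, E, F, C, G, H.
A starts exactly when B ends (back-to-back, no overlap), so nothing later overlaps B either.
D starts after A ends, so nothing later overlaps A either.
E starts after D ends, so nothing later overlaps D either.
F starts before E ends → E and F overlap.
C starts before E ends → E and C overlap.
G starts after E ends, so nothing later overlaps E either.
C starts exactly when F ends (back-to-back, no overlap), so nothing later overlaps F either.
G starts after C ends, so nothing later overlaps C either.
H starts before G ends → G and H overlap.
Overlapping pairs: C & E, E & F, G & H — 3 in total.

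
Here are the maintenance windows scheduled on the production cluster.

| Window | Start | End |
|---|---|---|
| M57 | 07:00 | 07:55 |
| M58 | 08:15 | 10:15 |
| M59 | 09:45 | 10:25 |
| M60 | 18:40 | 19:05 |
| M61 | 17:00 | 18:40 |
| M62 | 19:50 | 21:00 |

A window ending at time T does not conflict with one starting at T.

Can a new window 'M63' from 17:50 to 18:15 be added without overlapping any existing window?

M57: ends 07:55 at or before M63 starts 17:50 → clear.
M58: ends 10:15 at or before M63 starts 17:50 → clear.
M59: ends 10:25 at or before M63 starts 17:50 → clear.
M61: starts 17:00 before M63 ends 18:15, and ends 18:40 after M63 starts 17:50 → overlap.
M60: starts 18:40 at or after M63 ends 18:15 → clear.
M62: starts 19:50 at or after M63 ends 18:15 → clear.
M63 overlaps M61.

No — it overlaps M61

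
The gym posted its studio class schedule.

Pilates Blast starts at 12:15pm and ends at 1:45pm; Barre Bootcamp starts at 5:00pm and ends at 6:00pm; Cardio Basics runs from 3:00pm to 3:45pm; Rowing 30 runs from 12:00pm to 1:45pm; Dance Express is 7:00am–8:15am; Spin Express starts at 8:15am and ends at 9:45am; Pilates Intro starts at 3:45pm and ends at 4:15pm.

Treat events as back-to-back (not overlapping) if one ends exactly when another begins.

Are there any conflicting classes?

Yes

Sorted by start: Dance Express, Spin Express, Rowing 30, Pilates Blast, Cardio Basics, Pilates Intro, Barre Bootcamp.
Spin Express starts exactly when Dance Express ends (back-to-back, no overlap); Dance Express is clear from here.
Rowing 30 starts after Spin Express ends; Spin Express is clear from here.
Pilates Blast starts before Rowing 30 ends → Rowing 30 and Pilates Blast overlap.
That's a conflict, so the schedule is not conflict-free.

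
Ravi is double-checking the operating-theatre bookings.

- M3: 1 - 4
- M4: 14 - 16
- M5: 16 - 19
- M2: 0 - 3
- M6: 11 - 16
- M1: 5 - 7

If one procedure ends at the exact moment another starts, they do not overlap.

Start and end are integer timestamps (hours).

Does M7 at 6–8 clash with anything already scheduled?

Yes — it overlaps M1

M2: ends 3 at or before M7 starts 6 → clear.
M3: ends 4 at or before M7 starts 6 → clear.
M1: starts 5 before M7 ends 8, and ends 7 after M7 starts 6 → overlap.
M6: starts 11 at or after M7 ends 8 → clear.
M4: starts 14 at or after M7 ends 8 → clear.
M5: starts 16 at or after M7 ends 8 → clear.
M7 overlaps M1.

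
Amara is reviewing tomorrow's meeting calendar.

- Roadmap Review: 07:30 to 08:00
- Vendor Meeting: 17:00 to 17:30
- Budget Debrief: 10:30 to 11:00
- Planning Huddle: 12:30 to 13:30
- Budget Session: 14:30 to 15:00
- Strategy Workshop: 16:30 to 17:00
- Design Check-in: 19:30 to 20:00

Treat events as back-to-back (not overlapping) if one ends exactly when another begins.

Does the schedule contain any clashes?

Check each pair: they overlap iff neither finishes before the other starts.
Sorted by start: Roadmap Review, Budget Debrief, Planning Huddle, Budget Session, Strategy Workshop, Vendor Meeting, Design Check-in.
Budget Debrief starts after Roadmap Review ends, so Roadmap Review has no further overlaps.
Planning Huddle starts after Budget Debrief ends, so Budget Debrief has no further overlaps.
Budget Session starts after Planning Huddle ends, so Planning Huddle has no further overlaps.
Strategy Workshop starts after Budget Session ends, so Budget Session has no further overlaps.
Vendor Meeting starts exactly when Strategy Workshop ends (back-to-back, no overlap), so Strategy Workshop has no further overlaps.
Design Check-in starts after Vendor Meeting ends.
Every pair is clear; the schedule has no overlaps.

No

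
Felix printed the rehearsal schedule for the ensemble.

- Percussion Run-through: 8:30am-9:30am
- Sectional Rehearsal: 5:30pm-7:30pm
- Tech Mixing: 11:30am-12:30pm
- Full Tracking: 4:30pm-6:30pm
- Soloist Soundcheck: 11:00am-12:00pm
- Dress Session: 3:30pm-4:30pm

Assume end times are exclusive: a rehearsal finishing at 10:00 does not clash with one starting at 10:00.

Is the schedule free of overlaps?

No

Sorted by start: Percussion Run-through, Soloist Soundcheck, Tech Mixing, Dress Session, Full Tracking, Sectional Rehearsal.
Soloist Soundcheck starts after Percussion Run-through ends, so Percussion Run-through has no further overlaps.
Tech Mixing starts before Soloist Soundcheck ends → Soloist Soundcheck and Tech Mixing overlap.
That's a conflict, so the schedule is not conflict-free.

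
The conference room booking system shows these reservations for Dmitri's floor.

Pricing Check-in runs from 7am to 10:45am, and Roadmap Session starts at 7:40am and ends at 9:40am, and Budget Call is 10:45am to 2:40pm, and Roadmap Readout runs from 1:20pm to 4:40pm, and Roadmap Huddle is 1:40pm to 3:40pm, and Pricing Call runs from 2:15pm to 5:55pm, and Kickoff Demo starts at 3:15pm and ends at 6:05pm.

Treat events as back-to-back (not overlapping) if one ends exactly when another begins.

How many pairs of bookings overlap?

10

Sorted by start: Pricing Check-in, Roadmap Session, Budget Call, Roadmap Readout, Roadmap Huddle, Pricing Call, Kickoff Demo.
Roadmap Session starts before Pricing Check-in ends → Pricing Check-in and Roadmap Session overlap.
Budget Call starts exactly when Pricing Check-in ends (back-to-back, no overlap), so Pricing Check-in has no further overlaps.
Budget Call starts after Roadmap Session ends, so Roadmap Session has no further overlaps.
Roadmap Readout starts before Budget Call ends → Budget Call and Roadmap Readout overlap.
Roadmap Huddle starts before Budget Call ends → Budget Call and Roadmap Huddle overlap.
Pricing Call starts before Budget Call ends → Budget Call and Pricing Call overlap.
Kickoff Demo starts after Budget Call ends.
Roadmap Huddle starts before Roadmap Readout ends → Roadmap Readout and Roadmap Huddle overlap.
Pricing Call starts before Roadmap Readout ends → Roadmap Readout and Pricing Call overlap.
Kickoff Demo starts before Roadmap Readout ends → Roadmap Readout and Kickoff Demo overlap.
Pricing Call starts before Roadmap Huddle ends → Roadmap Huddle and Pricing Call overlap.
Kickoff Demo starts before Roadmap Huddle ends → Roadmap Huddle and Kickoff Demo overlap.
Kickoff Demo starts before Pricing Call ends → Pricing Call and Kickoff Demo overlap.
Overlapping pairs: Budget Call & Pricing Call, Budget Call & Roadmap Huddle, Budget Call & Roadmap Readout, Kickoff Demo & Pricing Call, Kickoff Demo & Roadmap Huddle, Kickoff Demo & Roadmap Readout, Pricing Call & Roadmap Huddle, Pricing Call & Roadmap Readout, Pricing Check-in & Roadmap Session, Roadmap Huddle & Roadmap Readout — 10 in total.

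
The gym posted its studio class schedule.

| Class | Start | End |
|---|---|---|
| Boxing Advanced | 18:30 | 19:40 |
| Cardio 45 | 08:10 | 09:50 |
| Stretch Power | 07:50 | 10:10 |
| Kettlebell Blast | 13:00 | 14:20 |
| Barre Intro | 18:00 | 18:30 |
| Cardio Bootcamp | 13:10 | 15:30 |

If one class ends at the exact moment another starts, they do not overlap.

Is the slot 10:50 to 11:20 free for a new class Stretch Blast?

Yes — the slot is free

Stretch Power: ends 10:10 at or before Stretch Blast starts 10:50 → clear.
Cardio 45: ends 09:50 at or before Stretch Blast starts 10:50 → clear.
Kettlebell Blast: starts 13:00 at or after Stretch Blast ends 11:20 → clear.
Cardio Bootcamp: starts 13:10 at or after Stretch Blast ends 11:20 → clear.
Barre Intro: starts 18:00 at or after Stretch Blast ends 11:20 → clear.
Boxing Advanced: starts 18:30 at or after Stretch Blast ends 11:20 → clear.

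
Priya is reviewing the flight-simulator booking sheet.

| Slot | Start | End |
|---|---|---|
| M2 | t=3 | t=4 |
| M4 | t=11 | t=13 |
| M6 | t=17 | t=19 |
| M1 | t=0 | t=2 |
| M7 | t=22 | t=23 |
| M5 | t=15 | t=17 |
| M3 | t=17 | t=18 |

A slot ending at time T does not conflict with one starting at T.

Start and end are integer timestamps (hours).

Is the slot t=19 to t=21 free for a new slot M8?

M1: ends t=2 at or before M8 starts t=19 → clear.
M2: ends t=4 at or before M8 starts t=19 → clear.
M4: ends t=13 at or before M8 starts t=19 → clear.
M5: ends t=17 at or before M8 starts t=19 → clear.
M3: ends t=18 at or before M8 starts t=19 → clear.
M6: ends t=19 at or before M8 starts t=19 → clear.
M7: starts t=22 at or after M8 ends t=21 → clear.

Yes — the slot is free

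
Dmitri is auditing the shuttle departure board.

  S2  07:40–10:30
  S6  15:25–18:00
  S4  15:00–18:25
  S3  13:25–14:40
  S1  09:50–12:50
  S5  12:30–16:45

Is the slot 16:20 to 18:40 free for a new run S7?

No — it overlaps S4, S5, S6

S2: ends 10:30 at or before S7 starts 16:20 → clear.
S1: ends 12:50 at or before S7 starts 16:20 → clear.
S5: starts 12:30 before S7 ends 18:40, and ends 16:45 after S7 starts 16:20 → overlap.
S3: ends 14:40 at or before S7 starts 16:20 → clear.
S4: starts 15:00 before S7 ends 18:40, and ends 18:25 after S7 starts 16:20 → overlap.
S6: starts 15:25 before S7 ends 18:40, and ends 18:00 after S7 starts 16:20 → overlap.
S7 overlaps S4, S5, S6.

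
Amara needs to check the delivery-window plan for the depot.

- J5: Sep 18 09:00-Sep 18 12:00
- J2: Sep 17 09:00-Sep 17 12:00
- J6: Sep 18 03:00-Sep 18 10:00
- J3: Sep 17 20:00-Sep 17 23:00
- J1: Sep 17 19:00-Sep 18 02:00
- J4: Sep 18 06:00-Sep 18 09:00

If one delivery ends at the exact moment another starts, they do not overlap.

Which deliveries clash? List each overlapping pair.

J1 & J3, J4 & J6, J5 & J6

Check each pair: they overlap iff neither finishes before the other starts.
Sorted by start: J2, J1, J3, J6, J4, J5.
J1 starts after J2 ends; J2 is clear from here.
J3 starts before J1 ends → J1 and J3 overlap.
J6 starts after J1 ends; J1 is clear from here.
J6 starts after J3 ends; J3 is clear from here.
J4 starts before J6 ends → J6 and J4 overlap.
J5 starts before J6 ends → J6 and J5 overlap.
J5 starts exactly when J4 ends (back-to-back, no overlap).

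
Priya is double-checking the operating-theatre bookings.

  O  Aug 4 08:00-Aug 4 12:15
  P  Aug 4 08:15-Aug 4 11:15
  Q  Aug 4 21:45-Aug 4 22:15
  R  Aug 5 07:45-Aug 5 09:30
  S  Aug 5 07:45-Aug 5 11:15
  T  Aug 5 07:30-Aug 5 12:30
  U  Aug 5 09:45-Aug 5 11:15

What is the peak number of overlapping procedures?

3

Sweep the timeline, counting +1 at each start and −1 at each end (ends before starts at a tie):
Aug 4 08:00 start O → 1
Aug 4 08:15 start P → 2
Aug 4 11:15 end P → 1
Aug 4 12:15 end O → 0
Aug 4 21:45 start Q → 1
Aug 4 22:15 end Q → 0
Aug 5 07:30 start T → 1
Aug 5 07:45 start R → 2
Aug 5 07:45 start S → 3
Aug 5 09:30 end R → 2
Aug 5 09:45 start U → 3
Aug 5 11:15 end S → 2
Aug 5 11:15 end U → 1
Aug 5 12:30 end T → 0
Peak is 3, at Aug 5 07:45 (R, S, T).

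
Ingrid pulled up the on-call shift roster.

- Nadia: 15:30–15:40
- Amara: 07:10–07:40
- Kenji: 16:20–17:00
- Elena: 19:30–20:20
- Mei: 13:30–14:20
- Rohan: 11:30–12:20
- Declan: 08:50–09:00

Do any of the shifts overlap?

Check each pair: they overlap iff neither finishes before the other starts.
Sorted by start: Amara, Declan, Rohan, Mei, Nadia, Kenji, Elena.
Declan starts after Amara ends, so nothing later overlaps Amara either.
Rohan starts after Declan ends, so nothing later overlaps Declan either.
Mei starts after Rohan ends, so nothing later overlaps Rohan either.
Nadia starts after Mei ends, so nothing later overlaps Mei either.
Kenji starts after Nadia ends, so nothing later overlaps Nadia either.
Elena starts after Kenji ends.
Every pair is clear; the schedule has no overlaps.

No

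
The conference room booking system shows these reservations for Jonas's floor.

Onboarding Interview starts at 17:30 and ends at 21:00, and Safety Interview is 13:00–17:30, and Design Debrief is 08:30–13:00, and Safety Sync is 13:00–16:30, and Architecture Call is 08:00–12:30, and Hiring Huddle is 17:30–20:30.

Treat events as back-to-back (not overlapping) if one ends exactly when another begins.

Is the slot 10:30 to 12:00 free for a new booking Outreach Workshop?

No — it overlaps Architecture Call, Design Debrief

Architecture Call: starts 08:00 before Outreach Workshop ends 12:00, and ends 12:30 after Outreach Workshop starts 10:30 → overlap.
Design Debrief: starts 08:30 before Outreach Workshop ends 12:00, and ends 13:00 after Outreach Workshop starts 10:30 → overlap.
Safety Sync: starts 13:00 at or after Outreach Workshop ends 12:00 → clear.
Safety Interview: starts 13:00 at or after Outreach Workshop ends 12:00 → clear.
Onboarding Interview: starts 17:30 at or after Outreach Workshop ends 12:00 → clear.
Hiring Huddle: starts 17:30 at or after Outreach Workshop ends 12:00 → clear.
Outreach Workshop overlaps Architecture Call, Design Debrief.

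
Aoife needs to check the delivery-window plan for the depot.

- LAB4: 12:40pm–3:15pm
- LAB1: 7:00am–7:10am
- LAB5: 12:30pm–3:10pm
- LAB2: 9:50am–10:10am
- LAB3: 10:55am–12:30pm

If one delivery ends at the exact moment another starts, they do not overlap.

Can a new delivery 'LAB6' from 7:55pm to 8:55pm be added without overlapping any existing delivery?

Yes — the slot is free

LAB1: ends 7:10am at or before LAB6 starts 7:55pm → clear.
LAB2: ends 10:10am at or before LAB6 starts 7:55pm → clear.
LAB3: ends 12:30pm at or before LAB6 starts 7:55pm → clear.
LAB5: ends 3:10pm at or before LAB6 starts 7:55pm → clear.
LAB4: ends 3:15pm at or before LAB6 starts 7:55pm → clear.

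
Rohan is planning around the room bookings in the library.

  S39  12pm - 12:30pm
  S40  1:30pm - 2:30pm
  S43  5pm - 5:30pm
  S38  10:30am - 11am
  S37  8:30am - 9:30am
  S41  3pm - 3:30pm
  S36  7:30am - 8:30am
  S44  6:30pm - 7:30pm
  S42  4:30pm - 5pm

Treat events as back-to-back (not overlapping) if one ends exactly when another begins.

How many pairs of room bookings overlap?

Two intervals overlap when each starts before the other ends.
Sorted by start: S36, S37, S38, S39, S40, S41, S42, S43, S44.
S37 starts exactly when S36 ends (back-to-back, no overlap), so nothing later overlaps S36 either.
S38 starts after S37 ends, so nothing later overlaps S37 either.
S39 starts after S38 ends, so nothing later overlaps S38 either.
S40 starts after S39 ends, so nothing later overlaps S39 either.
S41 starts after S40 ends, so nothing later overlaps S40 either.
S42 starts after S41 ends, so nothing later overlaps S41 either.
S43 starts exactly when S42 ends (back-to-back, no overlap), so nothing later overlaps S42 either.
S44 starts after S43 ends.
No pair overlaps.

0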